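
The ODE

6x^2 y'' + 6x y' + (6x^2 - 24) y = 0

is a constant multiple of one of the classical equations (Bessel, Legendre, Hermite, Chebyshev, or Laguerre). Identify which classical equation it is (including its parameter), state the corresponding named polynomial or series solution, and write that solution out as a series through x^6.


All three coefficients share the factor 6; dividing through by 6 gives  x^2 y'' + x y' + (x^2 - 4) y = 0.
This matches the Bessel equation x^2 y'' + x y' + (x^2 - nu^2) y = 0 with nu^2 = 4, so nu = 2; the solution bounded at x = 0 is J_2(x).
Frobenius at x = 0: indicial roots ±nu; for r = nu the recurrence k(k + 2nu) c_k = -c_{k-2} gives the standard series J_nu(x) = sum_{k>=0} (-1)^k / (k! (k+nu)!) (x/2)^(2k+nu). Evaluate the first 3 terms:
  k = 0: (-1)^0 / (0! * 2! * 2^2) x^2 = 1/(1*2*4) x^2 = (1/8) x^2
  k = 1: (-1)^1 / (1! * 3! * 2^4) x^4 = -1/(1*6*16) x^4 = (-1/96) x^4
  k = 2: (-1)^2 / (2! * 4! * 2^6) x^6 = 1/(2*24*64) x^6 = (1/3072) x^6
Hence J_2(x) = x^6/3072 - x^4/96 + x^2/8 + ....

J_2(x); series = x^6/3072 - x^4/96 + x^2/8


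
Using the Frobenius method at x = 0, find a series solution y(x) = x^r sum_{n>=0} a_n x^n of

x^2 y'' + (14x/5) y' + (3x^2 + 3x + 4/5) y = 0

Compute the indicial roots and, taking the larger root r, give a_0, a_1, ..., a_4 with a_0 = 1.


Write in Frobenius form y'' + (p(x)/x) y' + (q(x)/x^2) y = 0:
  p(x) = 14/5,  q(x) = 3x^2 + 3x + 4/5.
Indicial equation: r(r-1) + (14/5) r + (4/5) = 0 -> roots r_1 = -4/5, r_2 = -1.
Take r = r_1 = -4/5. Let y(x) = x^r sum_{n>=0} a_n x^n with a_0 = 1.
Substitute y = x^r sum a_n x^n and match x^{r+n}. The recurrence is
  D(n) a_n + 3 a_{n-1} + 3 a_{n-2} = 0,  where D(n) = (r+n)(r+n-1) + (14/5)(r+n) + (4/5).
  a_n = [-3 a_{n-1} - 3 a_{n-2}] / D(n).
Since the indicial polynomial factors as (r - r_1)(r - r_2), D(n) = (r_1 + n - r_1)(r_1 + n - r_2) = n(n + 1/5).
Evaluating step by step (a_0 = 1):
  n = 1: D(1) = 1(1 + 1/5) = 6/5; numerator = -3(1) = -3; a_1 = (-3)/(6/5) = -5/2
  n = 2: D(2) = 2(2 + 1/5) = 22/5; numerator = -3(-5/2) - 3(1) = 9/2; a_2 = (9/2)/(22/5) = 45/44
  n = 3: D(3) = 3(3 + 1/5) = 48/5; numerator = -3(45/44) - 3(-5/2) = 195/44; a_3 = (195/44)/(48/5) = 325/704
  n = 4: D(4) = 4(4 + 1/5) = 84/5; numerator = -3(325/704) - 3(45/44) = -285/64; a_4 = (-285/64)/(84/5) = -475/1792

r = -4/5; a_0 = 1; a_1 = -5/2; a_2 = 45/44; a_3 = 325/704; a_4 = -475/1792


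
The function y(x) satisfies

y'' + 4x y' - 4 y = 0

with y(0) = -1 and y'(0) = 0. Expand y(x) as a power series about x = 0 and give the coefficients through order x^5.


Ansatz: y(x) = sum_{n>=0} a_n x^n, so y'(x) = sum_{n>=1} n a_n x^(n-1) and y''(x) = sum_{n>=2} n(n-1) a_n x^(n-2).
Substitute into P(x) y'' + Q(x) y' + R(x) y = 0 with P(x) = 1, Q(x) = 4x, R(x) = -4, and match powers of x.
Initial conditions: a_0 = -1, a_1 = 0.
Setting the coefficient of each power of x to zero and solving order by order (substituting the coefficients already found):
  x^0: 2 a_2 - 4 a_0 = 0  ->  2 a_2 = 4 a_0 = -4  ->  a_2 = -2
  x^1: 6 a_3 = 0  ->  a_3 = 0
  x^2: 12 a_4 + 4 a_2 = 0  ->  12 a_4 = -4 a_2 = 8  ->  a_4 = 2/3
  x^3: 20 a_5 + 8 a_3 = 0  ->  20 a_5 = -8 a_3 = 0  ->  a_5 = 0
Truncated series: y(x) = -1 - 2 x^2 + (2/3) x^4 + O(x^6).

a_0 = -1; a_1 = 0; a_2 = -2; a_3 = 0; a_4 = 2/3; a_5 = 0


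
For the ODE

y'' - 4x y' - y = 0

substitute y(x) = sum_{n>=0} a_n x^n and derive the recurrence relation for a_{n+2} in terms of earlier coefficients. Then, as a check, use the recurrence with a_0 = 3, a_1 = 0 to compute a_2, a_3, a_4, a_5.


Substitute y = sum_n a_n x^n.
y''(x) has coefficient (n+2)(n+1) a_{n+2} at x^n;
-4 x y'(x) has coefficient -4 n a_n at x^n (shift);
-y(x) has coefficient -1 a_n at x^n.
Matching x^n: (n+2)(n+1) a_{n+2} + (-4n - 1) a_n = 0.
Thus a_{n+2} = (4n + 1) / ((n+1)(n+2)) * a_n.

Check with a_0 = 3, a_1 = 0 (apply the recurrence for n = 0, 1, 2, 3): a_0 = 3, a_1 = 0, a_2 = 3/2, a_3 = 0, a_4 = 9/8, a_5 = 0.

a_(n+2) = (4n + 1) / ((n+1)(n+2)) * a_n; check: a_0 = 3, a_1 = 0, a_2 = 3/2, a_3 = 0, a_4 = 9/8, a_5 = 0


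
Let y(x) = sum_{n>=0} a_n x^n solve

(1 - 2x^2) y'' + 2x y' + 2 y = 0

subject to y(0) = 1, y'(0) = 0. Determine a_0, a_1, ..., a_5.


Ansatz: y(x) = sum_{n>=0} a_n x^n, so y'(x) = sum_{n>=1} n a_n x^(n-1) and y''(x) = sum_{n>=2} n(n-1) a_n x^(n-2).
Substitute into P(x) y'' + Q(x) y' + R(x) y = 0 with P(x) = 1 - 2x^2, Q(x) = 2x, R(x) = 2, and match powers of x.
Initial conditions: a_0 = 1, a_1 = 0.
Setting the coefficient of each power of x to zero and solving order by order (substituting the coefficients already found):
  x^0: 2 a_2 + 2 a_0 = 0  ->  2 a_2 = -2 a_0 = -2  ->  a_2 = -1
  x^1: 6 a_3 + 4 a_1 = 0  ->  6 a_3 = -4 a_1 = 0  ->  a_3 = 0
  x^2: 12 a_4 + 2 a_2 = 0  ->  12 a_4 = -2 a_2 = 2  ->  a_4 = 1/6
  x^3: 20 a_5 - 4 a_3 = 0  ->  20 a_5 = 4 a_3 = 0  ->  a_5 = 0
Truncated series: y(x) = 1 - x^2 + (1/6) x^4 + O(x^6).

a_0 = 1; a_1 = 0; a_2 = -1; a_3 = 0; a_4 = 1/6; a_5 = 0


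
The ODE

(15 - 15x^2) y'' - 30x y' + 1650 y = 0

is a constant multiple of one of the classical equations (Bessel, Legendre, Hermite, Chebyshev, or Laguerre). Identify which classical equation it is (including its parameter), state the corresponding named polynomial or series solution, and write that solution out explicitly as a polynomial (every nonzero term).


All three coefficients share the factor 15; dividing through by 15 gives  (1 - x^2) y'' - 2x y' + 110 y = 0.
This matches the Legendre equation (1 - x^2) y'' - 2x y' + n(n+1) y = 0 (note the -2x y' term) with n(n+1) = 110, so n = 10; the polynomial solution is P_10(x).
With y = sum_k a_k x^k, matching x^k gives (k+2)(k+1) a_{k+2} = [k(k+1) - n(n+1)] a_k = (k - 10)(k + 11) a_k. The right side vanishes at k = 10, so the series with the parity of 10 terminates at degree 10.
Standard normalization (P_n(1) = 1): leading coefficient (2n)!/(2^n (n!)^2) = 2432902008176640000/(1024*13168189440000) = 46189/256, so a_10 = 46189/256. Work downward with a_k = (k+1)(k+2) a_{k+2} / ((k - 10)(k + 11)):
  a_8 = (9)(10)(46189/256) / ((8 - 10)(8 + 11)) = (2078505/128)/(-38) = -109395/256
  a_6 = (7)(8)(-109395/256) / ((6 - 10)(6 + 11)) = (-765765/32)/(-68) = 45045/128
  a_4 = (5)(6)(45045/128) / ((4 - 10)(4 + 11)) = (675675/64)/(-90) = -15015/128
  a_2 = (3)(4)(-15015/128) / ((2 - 10)(2 + 11)) = (-45045/32)/(-104) = 3465/256
  a_0 = (1)(2)(3465/256) / ((0 - 10)(0 + 11)) = (3465/128)/(-110) = -63/256
Hence P_10(x) = 46189 x^10/256 - 109395 x^8/256 + 45045 x^6/128 - 15015 x^4/128 + 3465 x^2/256 - 63/256.

P_10(x); series = 46189 x^10/256 - 109395 x^8/256 + 45045 x^6/128 - 15015 x^4/128 + 3465 x^2/256 - 63/256


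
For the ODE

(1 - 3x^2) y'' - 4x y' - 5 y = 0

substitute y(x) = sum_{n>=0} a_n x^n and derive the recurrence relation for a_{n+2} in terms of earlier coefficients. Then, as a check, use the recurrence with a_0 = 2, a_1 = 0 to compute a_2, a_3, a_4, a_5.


Substitute y = sum_n a_n x^n.
(1 - 3 x^2) y'' contributes (n+2)(n+1) a_{n+2} - 3 n(n-1) a_n at x^n.
-4 x y'(x) contributes -4 n a_n at x^n.
-5 y(x) contributes -5 a_n at x^n.
Matching x^n: (n+2)(n+1) a_{n+2} + (-3 n(n-1) - 4 n - 5) a_n = 0.
Thus a_{n+2} = (3 n(n-1) + 4 n + 5) / ((n+1)(n+2)) * a_n.

Check with a_0 = 2, a_1 = 0 (apply the recurrence for n = 0, 1, 2, 3): a_0 = 2, a_1 = 0, a_2 = 5, a_3 = 0, a_4 = 95/12, a_5 = 0.

a_(n+2) = (3 n(n-1) + 4 n + 5) / ((n+1)(n+2)) * a_n; check: a_0 = 2, a_1 = 0, a_2 = 5, a_3 = 0, a_4 = 95/12, a_5 = 0


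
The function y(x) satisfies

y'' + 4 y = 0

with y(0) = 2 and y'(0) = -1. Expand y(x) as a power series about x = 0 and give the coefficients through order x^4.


Ansatz: y(x) = sum_{n>=0} a_n x^n, so y'(x) = sum_{n>=1} n a_n x^(n-1) and y''(x) = sum_{n>=2} n(n-1) a_n x^(n-2).
Substitute into P(x) y'' + Q(x) y' + R(x) y = 0 with P(x) = 1, Q(x) = 0, R(x) = 4, and match powers of x.
Initial conditions: a_0 = 2, a_1 = -1.
Setting the coefficient of each power of x to zero and solving order by order (substituting the coefficients already found):
  x^0: 2 a_2 + 4 a_0 = 0  ->  2 a_2 = -4 a_0 = -8  ->  a_2 = -4
  x^1: 6 a_3 + 4 a_1 = 0  ->  6 a_3 = -4 a_1 = 4  ->  a_3 = 2/3
  x^2: 12 a_4 + 4 a_2 = 0  ->  12 a_4 = -4 a_2 = 16  ->  a_4 = 4/3
Truncated series: y(x) = 2 - x - 4 x^2 + (2/3) x^3 + (4/3) x^4 + O(x^5).

a_0 = 2; a_1 = -1; a_2 = -4; a_3 = 2/3; a_4 = 4/3


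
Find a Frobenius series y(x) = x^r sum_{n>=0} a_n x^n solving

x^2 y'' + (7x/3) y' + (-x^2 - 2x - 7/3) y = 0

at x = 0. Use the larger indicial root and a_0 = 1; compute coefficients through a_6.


Write in Frobenius form y'' + (p(x)/x) y' + (q(x)/x^2) y = 0:
  p(x) = 7/3,  q(x) = -x^2 - 2x - 7/3.
Indicial equation: r(r-1) + (7/3) r + (-7/3) = 0 -> roots r_1 = 1, r_2 = -7/3.
Take r = r_1 = 1. Let y(x) = x^r sum_{n>=0} a_n x^n with a_0 = 1.
Substitute y = x^r sum a_n x^n and match x^{r+n}. The recurrence is
  D(n) a_n - 2 a_{n-1} - 1 a_{n-2} = 0,  where D(n) = (r+n)(r+n-1) + (7/3)(r+n) + (-7/3).
  a_n = [2 a_{n-1} + 1 a_{n-2}] / D(n).
Since the indicial polynomial factors as (r - r_1)(r - r_2), D(n) = (r_1 + n - r_1)(r_1 + n - r_2) = n(n + 10/3).
Evaluating step by step (a_0 = 1):
  n = 1: D(1) = 1(1 + 10/3) = 13/3; numerator = 2(1) = 2; a_1 = (2)/(13/3) = 6/13
  n = 2: D(2) = 2(2 + 10/3) = 32/3; numerator = 2(6/13) + 1(1) = 25/13; a_2 = (25/13)/(32/3) = 75/416
  n = 3: D(3) = 3(3 + 10/3) = 19; numerator = 2(75/416) + 1(6/13) = 171/208; a_3 = (171/208)/(19) = 9/208
  n = 4: D(4) = 4(4 + 10/3) = 88/3; numerator = 2(9/208) + 1(75/416) = 111/416; a_4 = (111/416)/(88/3) = 333/36608
  n = 5: D(5) = 5(5 + 10/3) = 125/3; numerator = 2(333/36608) + 1(9/208) = 1125/18304; a_5 = (1125/18304)/(125/3) = 27/18304
  n = 6: D(6) = 6(6 + 10/3) = 56; numerator = 2(27/18304) + 1(333/36608) = 441/36608; a_6 = (441/36608)/(56) = 63/292864

r = 1; a_0 = 1; a_1 = 6/13; a_2 = 75/416; a_3 = 9/208; a_4 = 333/36608; a_5 = 27/18304; a_6 = 63/292864


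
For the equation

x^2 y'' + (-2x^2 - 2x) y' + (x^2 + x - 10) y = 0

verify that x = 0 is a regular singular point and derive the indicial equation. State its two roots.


Divide by x^2 to reach normal form y'' + P_1(x) y' + P_2(x) y = 0 with P_1(x) = -2 - 2/x and P_2(x) = 1 + 1/x - 10/x^2.
x = 0 is a singular point because the y'-coefficient -2 - 2/x has a pole at x = 0 and the y-coefficient 1 + 1/x - 10/x^2 has a pole at x = 0.
It is a regular singular point because x P_1(x) = p(x) = -2x - 2 and x^2 P_2(x) = q(x) = x^2 + x - 10 are polynomials, hence analytic at x = 0.
p(0) = -2,  q(0) = -10.
Indicial equation: r(r-1) + p(0) r + q(0) = 0, i.e. r^2 + (p(0) - 1) r + q(0) = 0, i.e. r^2 - 3 r - 10 = 0.
Discriminant: (-3)^2 - 4(-10) = 49, so r = (3 ± 7)/2.
Solving: r_1 = 5, r_2 = -2.

indicial: r^2 - 3 r - 10 = 0; roots r_1 = 5, r_2 = -2


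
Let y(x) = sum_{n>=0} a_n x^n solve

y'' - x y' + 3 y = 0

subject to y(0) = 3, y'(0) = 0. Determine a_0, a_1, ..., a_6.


Ansatz: y(x) = sum_{n>=0} a_n x^n, so y'(x) = sum_{n>=1} n a_n x^(n-1) and y''(x) = sum_{n>=2} n(n-1) a_n x^(n-2).
Substitute into P(x) y'' + Q(x) y' + R(x) y = 0 with P(x) = 1, Q(x) = -x, R(x) = 3, and match powers of x.
Initial conditions: a_0 = 3, a_1 = 0.
Setting the coefficient of each power of x to zero and solving order by order (substituting the coefficients already found):
  x^0: 2 a_2 + 3 a_0 = 0  ->  2 a_2 = -3 a_0 = -9  ->  a_2 = -9/2
  x^1: 6 a_3 + 2 a_1 = 0  ->  6 a_3 = -2 a_1 = 0  ->  a_3 = 0
  x^2: 12 a_4 + a_2 = 0  ->  12 a_4 = -a_2 = 9/2  ->  a_4 = 3/8
  x^3: 20 a_5 = 0  ->  a_5 = 0
  x^4: 30 a_6 - a_4 = 0  ->  30 a_6 = a_4 = 3/8  ->  a_6 = 1/80
Truncated series: y(x) = 3 - (9/2) x^2 + (3/8) x^4 + (1/80) x^6 + O(x^7).

a_0 = 3; a_1 = 0; a_2 = -9/2; a_3 = 0; a_4 = 3/8; a_5 = 0; a_6 = 1/80


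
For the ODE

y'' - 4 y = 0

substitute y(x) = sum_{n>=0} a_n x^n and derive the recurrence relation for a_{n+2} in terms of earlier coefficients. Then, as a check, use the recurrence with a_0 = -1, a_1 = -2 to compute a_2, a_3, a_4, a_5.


Substitute y = sum_n a_n x^n into y'' + (const) y = 0.
y''(x) = sum_{n>=0} (n+2)(n+1) a_{n+2} x^n.
The ODE becomes sum_n [(n+2)(n+1) a_{n+2} - 4 a_n] x^n = 0.
Setting each coefficient to zero gives the recurrence:
  (n+2)(n+1) a_{n+2} - 4 a_n = 0,
  a_{n+2} = 4 / ((n+1)(n+2)) a_n.

Check with a_0 = -1, a_1 = -2 (apply the recurrence for n = 0, 1, 2, 3): a_0 = -1, a_1 = -2, a_2 = -2, a_3 = -4/3, a_4 = -2/3, a_5 = -4/15.

a_{n+2} = 4/((n+1)(n+2)) * a_n; check: a_0 = -1, a_1 = -2, a_2 = -2, a_3 = -4/3, a_4 = -2/3, a_5 = -4/15


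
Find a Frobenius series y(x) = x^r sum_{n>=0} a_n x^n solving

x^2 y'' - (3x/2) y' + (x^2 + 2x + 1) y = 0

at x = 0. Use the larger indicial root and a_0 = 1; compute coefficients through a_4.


Write in Frobenius form y'' + (p(x)/x) y' + (q(x)/x^2) y = 0:
  p(x) = -3/2,  q(x) = x^2 + 2x + 1.
Indicial equation: r(r-1) + (-3/2) r + (1) = 0 -> roots r_1 = 2, r_2 = 1/2.
Take r = r_1 = 2. Let y(x) = x^r sum_{n>=0} a_n x^n with a_0 = 1.
Substitute y = x^r sum a_n x^n and match x^{r+n}. The recurrence is
  D(n) a_n + 2 a_{n-1} + 1 a_{n-2} = 0,  where D(n) = (r+n)(r+n-1) + (-3/2)(r+n) + (1).
  a_n = [-2 a_{n-1} - 1 a_{n-2}] / D(n).
Since the indicial polynomial factors as (r - r_1)(r - r_2), D(n) = (r_1 + n - r_1)(r_1 + n - r_2) = n(n + 3/2).
Evaluating step by step (a_0 = 1):
  n = 1: D(1) = 1(1 + 3/2) = 5/2; numerator = -2(1) = -2; a_1 = (-2)/(5/2) = -4/5
  n = 2: D(2) = 2(2 + 3/2) = 7; numerator = -2(-4/5) - 1(1) = 3/5; a_2 = (3/5)/(7) = 3/35
  n = 3: D(3) = 3(3 + 3/2) = 27/2; numerator = -2(3/35) - 1(-4/5) = 22/35; a_3 = (22/35)/(27/2) = 44/945
  n = 4: D(4) = 4(4 + 3/2) = 22; numerator = -2(44/945) - 1(3/35) = -169/945; a_4 = (-169/945)/(22) = -169/20790

r = 2; a_0 = 1; a_1 = -4/5; a_2 = 3/35; a_3 = 44/945; a_4 = -169/20790


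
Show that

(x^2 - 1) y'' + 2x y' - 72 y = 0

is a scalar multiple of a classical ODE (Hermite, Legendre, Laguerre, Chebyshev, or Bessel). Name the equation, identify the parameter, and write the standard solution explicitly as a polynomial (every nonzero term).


All three coefficients share the factor -1; dividing through by -1 gives  (1 - x^2) y'' - 2x y' + 72 y = 0.
This matches the Legendre equation (1 - x^2) y'' - 2x y' + n(n+1) y = 0 (note the -2x y' term) with n(n+1) = 72, so n = 8; the polynomial solution is P_8(x).
With y = sum_k a_k x^k, matching x^k gives (k+2)(k+1) a_{k+2} = [k(k+1) - n(n+1)] a_k = (k - 8)(k + 9) a_k. The right side vanishes at k = 8, so the series with the parity of 8 terminates at degree 8.
Standard normalization (P_n(1) = 1): leading coefficient (2n)!/(2^n (n!)^2) = 20922789888000/(256*1625702400) = 6435/128, so a_8 = 6435/128. Work downward with a_k = (k+1)(k+2) a_{k+2} / ((k - 8)(k + 9)):
  a_6 = (7)(8)(6435/128) / ((6 - 8)(6 + 9)) = (45045/16)/(-30) = -3003/32
  a_4 = (5)(6)(-3003/32) / ((4 - 8)(4 + 9)) = (-45045/16)/(-52) = 3465/64
  a_2 = (3)(4)(3465/64) / ((2 - 8)(2 + 9)) = (10395/16)/(-66) = -315/32
  a_0 = (1)(2)(-315/32) / ((0 - 8)(0 + 9)) = (-315/16)/(-72) = 35/128
Hence P_8(x) = 6435 x^8/128 - 3003 x^6/32 + 3465 x^4/64 - 315 x^2/32 + 35/128.

P_8(x); series = 6435 x^8/128 - 3003 x^6/32 + 3465 x^4/64 - 315 x^2/32 + 35/128


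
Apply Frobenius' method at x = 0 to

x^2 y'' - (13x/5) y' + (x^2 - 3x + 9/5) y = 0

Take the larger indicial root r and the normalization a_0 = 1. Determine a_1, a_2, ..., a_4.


Write in Frobenius form y'' + (p(x)/x) y' + (q(x)/x^2) y = 0:
  p(x) = -13/5,  q(x) = x^2 - 3x + 9/5.
Indicial equation: r(r-1) + (-13/5) r + (9/5) = 0 -> roots r_1 = 3, r_2 = 3/5.
Take r = r_1 = 3. Let y(x) = x^r sum_{n>=0} a_n x^n with a_0 = 1.
Substitute y = x^r sum a_n x^n and match x^{r+n}. The recurrence is
  D(n) a_n - 3 a_{n-1} + 1 a_{n-2} = 0,  where D(n) = (r+n)(r+n-1) + (-13/5)(r+n) + (9/5).
  a_n = [3 a_{n-1} - 1 a_{n-2}] / D(n).
Since the indicial polynomial factors as (r - r_1)(r - r_2), D(n) = (r_1 + n - r_1)(r_1 + n - r_2) = n(n + 12/5).
Evaluating step by step (a_0 = 1):
  n = 1: D(1) = 1(1 + 12/5) = 17/5; numerator = 3(1) = 3; a_1 = (3)/(17/5) = 15/17
  n = 2: D(2) = 2(2 + 12/5) = 44/5; numerator = 3(15/17) - 1(1) = 28/17; a_2 = (28/17)/(44/5) = 35/187
  n = 3: D(3) = 3(3 + 12/5) = 81/5; numerator = 3(35/187) - 1(15/17) = -60/187; a_3 = (-60/187)/(81/5) = -100/5049
  n = 4: D(4) = 4(4 + 12/5) = 128/5; numerator = 3(-100/5049) - 1(35/187) = -415/1683; a_4 = (-415/1683)/(128/5) = -2075/215424

r = 3; a_0 = 1; a_1 = 15/17; a_2 = 35/187; a_3 = -100/5049; a_4 = -2075/215424


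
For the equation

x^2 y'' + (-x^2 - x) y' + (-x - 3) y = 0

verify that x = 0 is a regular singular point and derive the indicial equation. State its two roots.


Divide by x^2 to reach normal form y'' + P_1(x) y' + P_2(x) y = 0 with P_1(x) = -1 - 1/x and P_2(x) = -1/x - 3/x^2.
x = 0 is a singular point because the y'-coefficient -1 - 1/x has a pole at x = 0 and the y-coefficient -1/x - 3/x^2 has a pole at x = 0.
It is a regular singular point because x P_1(x) = p(x) = -x - 1 and x^2 P_2(x) = q(x) = -x - 3 are polynomials, hence analytic at x = 0.
p(0) = -1,  q(0) = -3.
Indicial equation: r(r-1) + p(0) r + q(0) = 0, i.e. r^2 + (p(0) - 1) r + q(0) = 0, i.e. r^2 - 2 r - 3 = 0.
Discriminant: (-2)^2 - 4(-3) = 16, so r = (2 ± 4)/2.
Solving: r_1 = 3, r_2 = -1.

indicial: r^2 - 2 r - 3 = 0; roots r_1 = 3, r_2 = -1


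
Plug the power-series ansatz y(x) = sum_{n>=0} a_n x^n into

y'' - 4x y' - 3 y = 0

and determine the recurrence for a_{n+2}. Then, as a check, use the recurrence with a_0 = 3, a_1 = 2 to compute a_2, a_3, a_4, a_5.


Substitute y = sum_n a_n x^n.
y''(x) has coefficient (n+2)(n+1) a_{n+2} at x^n;
-4 x y'(x) has coefficient -4 n a_n at x^n (shift);
-3 y(x) has coefficient -3 a_n at x^n.
Matching x^n: (n+2)(n+1) a_{n+2} + (-4n - 3) a_n = 0.
Thus a_{n+2} = (4n + 3) / ((n+1)(n+2)) * a_n.

Check with a_0 = 3, a_1 = 2 (apply the recurrence for n = 0, 1, 2, 3): a_0 = 3, a_1 = 2, a_2 = 9/2, a_3 = 7/3, a_4 = 33/8, a_5 = 7/4.

a_(n+2) = (4n + 3) / ((n+1)(n+2)) * a_n; check: a_0 = 3, a_1 = 2, a_2 = 9/2, a_3 = 7/3, a_4 = 33/8, a_5 = 7/4


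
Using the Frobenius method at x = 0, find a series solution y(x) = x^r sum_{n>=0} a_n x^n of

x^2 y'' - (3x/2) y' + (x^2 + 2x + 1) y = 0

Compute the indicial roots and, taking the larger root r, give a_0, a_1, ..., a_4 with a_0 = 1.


Write in Frobenius form y'' + (p(x)/x) y' + (q(x)/x^2) y = 0:
  p(x) = -3/2,  q(x) = x^2 + 2x + 1.
Indicial equation: r(r-1) + (-3/2) r + (1) = 0 -> roots r_1 = 2, r_2 = 1/2.
Take r = r_1 = 2. Let y(x) = x^r sum_{n>=0} a_n x^n with a_0 = 1.
Substitute y = x^r sum a_n x^n and match x^{r+n}. The recurrence is
  D(n) a_n + 2 a_{n-1} + 1 a_{n-2} = 0,  where D(n) = (r+n)(r+n-1) + (-3/2)(r+n) + (1).
  a_n = [-2 a_{n-1} - 1 a_{n-2}] / D(n).
Since the indicial polynomial factors as (r - r_1)(r - r_2), D(n) = (r_1 + n - r_1)(r_1 + n - r_2) = n(n + 3/2).
Evaluating step by step (a_0 = 1):
  n = 1: D(1) = 1(1 + 3/2) = 5/2; numerator = -2(1) = -2; a_1 = (-2)/(5/2) = -4/5
  n = 2: D(2) = 2(2 + 3/2) = 7; numerator = -2(-4/5) - 1(1) = 3/5; a_2 = (3/5)/(7) = 3/35
  n = 3: D(3) = 3(3 + 3/2) = 27/2; numerator = -2(3/35) - 1(-4/5) = 22/35; a_3 = (22/35)/(27/2) = 44/945
  n = 4: D(4) = 4(4 + 3/2) = 22; numerator = -2(44/945) - 1(3/35) = -169/945; a_4 = (-169/945)/(22) = -169/20790

r = 2; a_0 = 1; a_1 = -4/5; a_2 = 3/35; a_3 = 44/945; a_4 = -169/20790


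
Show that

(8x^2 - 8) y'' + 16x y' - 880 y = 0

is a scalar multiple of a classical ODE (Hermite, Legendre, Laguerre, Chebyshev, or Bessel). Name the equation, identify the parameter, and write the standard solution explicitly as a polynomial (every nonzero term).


All three coefficients share the factor -8; dividing through by -8 gives  (1 - x^2) y'' - 2x y' + 110 y = 0.
This matches the Legendre equation (1 - x^2) y'' - 2x y' + n(n+1) y = 0 (note the -2x y' term) with n(n+1) = 110, so n = 10; the polynomial solution is P_10(x).
With y = sum_k a_k x^k, matching x^k gives (k+2)(k+1) a_{k+2} = [k(k+1) - n(n+1)] a_k = (k - 10)(k + 11) a_k. The right side vanishes at k = 10, so the series with the parity of 10 terminates at degree 10.
Standard normalization (P_n(1) = 1): leading coefficient (2n)!/(2^n (n!)^2) = 2432902008176640000/(1024*13168189440000) = 46189/256, so a_10 = 46189/256. Work downward with a_k = (k+1)(k+2) a_{k+2} / ((k - 10)(k + 11)):
  a_8 = (9)(10)(46189/256) / ((8 - 10)(8 + 11)) = (2078505/128)/(-38) = -109395/256
  a_6 = (7)(8)(-109395/256) / ((6 - 10)(6 + 11)) = (-765765/32)/(-68) = 45045/128
  a_4 = (5)(6)(45045/128) / ((4 - 10)(4 + 11)) = (675675/64)/(-90) = -15015/128
  a_2 = (3)(4)(-15015/128) / ((2 - 10)(2 + 11)) = (-45045/32)/(-104) = 3465/256
  a_0 = (1)(2)(3465/256) / ((0 - 10)(0 + 11)) = (3465/128)/(-110) = -63/256
Hence P_10(x) = 46189 x^10/256 - 109395 x^8/256 + 45045 x^6/128 - 15015 x^4/128 + 3465 x^2/256 - 63/256.

P_10(x); series = 46189 x^10/256 - 109395 x^8/256 + 45045 x^6/128 - 15015 x^4/128 + 3465 x^2/256 - 63/256


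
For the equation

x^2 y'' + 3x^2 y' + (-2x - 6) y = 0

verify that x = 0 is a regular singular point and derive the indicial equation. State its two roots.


Divide by x^2 to reach normal form y'' + P_1(x) y' + P_2(x) y = 0 with P_1(x) = 3 and P_2(x) = -2/x - 6/x^2.
x = 0 is a singular point because the y-coefficient -2/x - 6/x^2 has a pole at x = 0.
It is a regular singular point because x P_1(x) = p(x) = 3x and x^2 P_2(x) = q(x) = -2x - 6 are polynomials, hence analytic at x = 0.
p(0) = 0,  q(0) = -6.
Indicial equation: r(r-1) + p(0) r + q(0) = 0, i.e. r^2 + (p(0) - 1) r + q(0) = 0, i.e. r^2 - 1 r - 6 = 0.
Discriminant: (-1)^2 - 4(-6) = 25, so r = (1 ± 5)/2.
Solving: r_1 = 3, r_2 = -2.

indicial: r^2 - 1 r - 6 = 0; roots r_1 = 3, r_2 = -2


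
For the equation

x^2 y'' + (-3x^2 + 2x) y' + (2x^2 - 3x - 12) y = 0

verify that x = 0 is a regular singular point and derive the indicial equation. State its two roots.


Divide by x^2 to reach normal form y'' + P_1(x) y' + P_2(x) y = 0 with P_1(x) = -3 + 2/x and P_2(x) = 2 - 3/x - 12/x^2.
x = 0 is a singular point because the y'-coefficient -3 + 2/x has a pole at x = 0 and the y-coefficient 2 - 3/x - 12/x^2 has a pole at x = 0.
It is a regular singular point because x P_1(x) = p(x) = 2 - 3x and x^2 P_2(x) = q(x) = 2x^2 - 3x - 12 are polynomials, hence analytic at x = 0.
p(0) = 2,  q(0) = -12.
Indicial equation: r(r-1) + p(0) r + q(0) = 0, i.e. r^2 + (p(0) - 1) r + q(0) = 0, i.e. r^2 + 1 r - 12 = 0.
Discriminant: (1)^2 - 4(-12) = 49, so r = (-1 ± 7)/2.
Solving: r_1 = 3, r_2 = -4.

indicial: r^2 + 1 r - 12 = 0; roots r_1 = 3, r_2 = -4


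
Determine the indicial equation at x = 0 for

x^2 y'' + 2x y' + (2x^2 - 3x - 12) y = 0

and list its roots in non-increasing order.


Divide by x^2 to reach normal form y'' + P_1(x) y' + P_2(x) y = 0 with P_1(x) = 2/x and P_2(x) = 2 - 3/x - 12/x^2.
x = 0 is a singular point because the y'-coefficient 2/x has a pole at x = 0 and the y-coefficient 2 - 3/x - 12/x^2 has a pole at x = 0.
It is a regular singular point because x P_1(x) = p(x) = 2 and x^2 P_2(x) = q(x) = 2x^2 - 3x - 12 are polynomials, hence analytic at x = 0.
p(0) = 2,  q(0) = -12.
Indicial equation: r(r-1) + p(0) r + q(0) = 0, i.e. r^2 + (p(0) - 1) r + q(0) = 0, i.e. r^2 + 1 r - 12 = 0.
Discriminant: (1)^2 - 4(-12) = 49, so r = (-1 ± 7)/2.
Solving: r_1 = 3, r_2 = -4.

indicial: r^2 + 1 r - 12 = 0; roots r_1 = 3, r_2 = -4


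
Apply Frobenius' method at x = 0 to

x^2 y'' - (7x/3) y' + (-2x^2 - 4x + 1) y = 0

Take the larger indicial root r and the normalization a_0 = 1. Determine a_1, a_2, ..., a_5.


Write in Frobenius form y'' + (p(x)/x) y' + (q(x)/x^2) y = 0:
  p(x) = -7/3,  q(x) = -2x^2 - 4x + 1.
Indicial equation: r(r-1) + (-7/3) r + (1) = 0 -> roots r_1 = 3, r_2 = 1/3.
Take r = r_1 = 3. Let y(x) = x^r sum_{n>=0} a_n x^n with a_0 = 1.
Substitute y = x^r sum a_n x^n and match x^{r+n}. The recurrence is
  D(n) a_n - 4 a_{n-1} - 2 a_{n-2} = 0,  where D(n) = (r+n)(r+n-1) + (-7/3)(r+n) + (1).
  a_n = [4 a_{n-1} + 2 a_{n-2}] / D(n).
Since the indicial polynomial factors as (r - r_1)(r - r_2), D(n) = (r_1 + n - r_1)(r_1 + n - r_2) = n(n + 8/3).
Evaluating step by step (a_0 = 1):
  n = 1: D(1) = 1(1 + 8/3) = 11/3; numerator = 4(1) = 4; a_1 = (4)/(11/3) = 12/11
  n = 2: D(2) = 2(2 + 8/3) = 28/3; numerator = 4(12/11) + 2(1) = 70/11; a_2 = (70/11)/(28/3) = 15/22
  n = 3: D(3) = 3(3 + 8/3) = 17; numerator = 4(15/22) + 2(12/11) = 54/11; a_3 = (54/11)/(17) = 54/187
  n = 4: D(4) = 4(4 + 8/3) = 80/3; numerator = 4(54/187) + 2(15/22) = 471/187; a_4 = (471/187)/(80/3) = 1413/14960
  n = 5: D(5) = 5(5 + 8/3) = 115/3; numerator = 4(1413/14960) + 2(54/187) = 3573/3740; a_5 = (3573/3740)/(115/3) = 10719/430100

r = 3; a_0 = 1; a_1 = 12/11; a_2 = 15/22; a_3 = 54/187; a_4 = 1413/14960; a_5 = 10719/430100


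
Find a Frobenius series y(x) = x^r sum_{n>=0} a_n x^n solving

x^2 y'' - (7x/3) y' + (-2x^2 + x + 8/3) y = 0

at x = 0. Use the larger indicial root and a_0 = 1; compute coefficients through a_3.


Write in Frobenius form y'' + (p(x)/x) y' + (q(x)/x^2) y = 0:
  p(x) = -7/3,  q(x) = -2x^2 + x + 8/3.
Indicial equation: r(r-1) + (-7/3) r + (8/3) = 0 -> roots r_1 = 2, r_2 = 4/3.
Take r = r_1 = 2. Let y(x) = x^r sum_{n>=0} a_n x^n with a_0 = 1.
Substitute y = x^r sum a_n x^n and match x^{r+n}. The recurrence is
  D(n) a_n + 1 a_{n-1} - 2 a_{n-2} = 0,  where D(n) = (r+n)(r+n-1) + (-7/3)(r+n) + (8/3).
  a_n = [-1 a_{n-1} + 2 a_{n-2}] / D(n).
Since the indicial polynomial factors as (r - r_1)(r - r_2), D(n) = (r_1 + n - r_1)(r_1 + n - r_2) = n(n + 2/3).
Evaluating step by step (a_0 = 1):
  n = 1: D(1) = 1(1 + 2/3) = 5/3; numerator = -1(1) = -1; a_1 = (-1)/(5/3) = -3/5
  n = 2: D(2) = 2(2 + 2/3) = 16/3; numerator = -1(-3/5) + 2(1) = 13/5; a_2 = (13/5)/(16/3) = 39/80
  n = 3: D(3) = 3(3 + 2/3) = 11; numerator = -1(39/80) + 2(-3/5) = -27/16; a_3 = (-27/16)/(11) = -27/176

r = 2; a_0 = 1; a_1 = -3/5; a_2 = 39/80; a_3 = -27/176


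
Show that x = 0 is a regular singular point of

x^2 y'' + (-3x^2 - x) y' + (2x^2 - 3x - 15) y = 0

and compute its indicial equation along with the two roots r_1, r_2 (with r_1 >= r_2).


Divide by x^2 to reach normal form y'' + P_1(x) y' + P_2(x) y = 0 with P_1(x) = -3 - 1/x and P_2(x) = 2 - 3/x - 15/x^2.
x = 0 is a singular point because the y'-coefficient -3 - 1/x has a pole at x = 0 and the y-coefficient 2 - 3/x - 15/x^2 has a pole at x = 0.
It is a regular singular point because x P_1(x) = p(x) = -3x - 1 and x^2 P_2(x) = q(x) = 2x^2 - 3x - 15 are polynomials, hence analytic at x = 0.
p(0) = -1,  q(0) = -15.
Indicial equation: r(r-1) + p(0) r + q(0) = 0, i.e. r^2 + (p(0) - 1) r + q(0) = 0, i.e. r^2 - 2 r - 15 = 0.
Discriminant: (-2)^2 - 4(-15) = 64, so r = (2 ± 8)/2.
Solving: r_1 = 5, r_2 = -3.

indicial: r^2 - 2 r - 15 = 0; roots r_1 = 5, r_2 = -3


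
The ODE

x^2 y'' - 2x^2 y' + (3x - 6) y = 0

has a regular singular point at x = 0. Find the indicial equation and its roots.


Divide by x^2 to reach normal form y'' + P_1(x) y' + P_2(x) y = 0 with P_1(x) = -2 and P_2(x) = 3/x - 6/x^2.
x = 0 is a singular point because the y-coefficient 3/x - 6/x^2 has a pole at x = 0.
It is a regular singular point because x P_1(x) = p(x) = -2x and x^2 P_2(x) = q(x) = 3x - 6 are polynomials, hence analytic at x = 0.
p(0) = 0,  q(0) = -6.
Indicial equation: r(r-1) + p(0) r + q(0) = 0, i.e. r^2 + (p(0) - 1) r + q(0) = 0, i.e. r^2 - 1 r - 6 = 0.
Discriminant: (-1)^2 - 4(-6) = 25, so r = (1 ± 5)/2.
Solving: r_1 = 3, r_2 = -2.

indicial: r^2 - 1 r - 6 = 0; roots r_1 = 3, r_2 = -2


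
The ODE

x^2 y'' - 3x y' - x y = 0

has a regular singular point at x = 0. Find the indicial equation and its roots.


Divide by x^2 to reach normal form y'' + P_1(x) y' + P_2(x) y = 0 with P_1(x) = -3/x and P_2(x) = -1/x.
x = 0 is a singular point because the y'-coefficient -3/x has a pole at x = 0 and the y-coefficient -1/x has a pole at x = 0.
It is a regular singular point because x P_1(x) = p(x) = -3 and x^2 P_2(x) = q(x) = -x are polynomials, hence analytic at x = 0.
p(0) = -3,  q(0) = 0.
Indicial equation: r(r-1) + p(0) r + q(0) = 0, i.e. r^2 + (p(0) - 1) r + q(0) = 0, i.e. r^2 - 4 r = 0.
Discriminant: (-4)^2 - 4(0) = 16, so r = (4 ± 4)/2.
Solving: r_1 = 4, r_2 = 0.

indicial: r^2 - 4 r = 0; roots r_1 = 4, r_2 = 0


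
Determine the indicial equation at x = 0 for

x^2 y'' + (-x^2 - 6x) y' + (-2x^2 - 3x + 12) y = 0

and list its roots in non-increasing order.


Divide by x^2 to reach normal form y'' + P_1(x) y' + P_2(x) y = 0 with P_1(x) = -1 - 6/x and P_2(x) = -2 - 3/x + 12/x^2.
x = 0 is a singular point because the y'-coefficient -1 - 6/x has a pole at x = 0 and the y-coefficient -2 - 3/x + 12/x^2 has a pole at x = 0.
It is a regular singular point because x P_1(x) = p(x) = -x - 6 and x^2 P_2(x) = q(x) = -2x^2 - 3x + 12 are polynomials, hence analytic at x = 0.
p(0) = -6,  q(0) = 12.
Indicial equation: r(r-1) + p(0) r + q(0) = 0, i.e. r^2 + (p(0) - 1) r + q(0) = 0, i.e. r^2 - 7 r + 12 = 0.
Discriminant: (-7)^2 - 4(12) = 1, so r = (7 ± 1)/2.
Solving: r_1 = 4, r_2 = 3.

indicial: r^2 - 7 r + 12 = 0; roots r_1 = 4, r_2 = 3


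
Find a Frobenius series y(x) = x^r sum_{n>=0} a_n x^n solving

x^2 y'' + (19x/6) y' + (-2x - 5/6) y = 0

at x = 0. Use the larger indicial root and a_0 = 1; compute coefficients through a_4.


Write in Frobenius form y'' + (p(x)/x) y' + (q(x)/x^2) y = 0:
  p(x) = 19/6,  q(x) = -2x - 5/6.
Indicial equation: r(r-1) + (19/6) r + (-5/6) = 0 -> roots r_1 = 1/3, r_2 = -5/2.
Take r = r_1 = 1/3. Let y(x) = x^r sum_{n>=0} a_n x^n with a_0 = 1.
Substitute y = x^r sum a_n x^n and match x^{r+n}. The recurrence is
  D(n) a_n - 2 a_{n-1} = 0,  where D(n) = (r+n)(r+n-1) + (19/6)(r+n) + (-5/6).
  a_n = 2 / D(n) * a_{n-1}.
Since the indicial polynomial factors as (r - r_1)(r - r_2), D(n) = (r_1 + n - r_1)(r_1 + n - r_2) = n(n + 17/6).
Evaluating step by step (a_0 = 1):
  n = 1: D(1) = 1(1 + 17/6) = 23/6; numerator = 2(1) = 2; a_1 = (2)/(23/6) = 12/23
  n = 2: D(2) = 2(2 + 17/6) = 29/3; numerator = 2(12/23) = 24/23; a_2 = (24/23)/(29/3) = 72/667
  n = 3: D(3) = 3(3 + 17/6) = 35/2; numerator = 2(72/667) = 144/667; a_3 = (144/667)/(35/2) = 288/23345
  n = 4: D(4) = 4(4 + 17/6) = 82/3; numerator = 2(288/23345) = 576/23345; a_4 = (576/23345)/(82/3) = 864/957145

r = 1/3; a_0 = 1; a_1 = 12/23; a_2 = 72/667; a_3 = 288/23345; a_4 = 864/957145


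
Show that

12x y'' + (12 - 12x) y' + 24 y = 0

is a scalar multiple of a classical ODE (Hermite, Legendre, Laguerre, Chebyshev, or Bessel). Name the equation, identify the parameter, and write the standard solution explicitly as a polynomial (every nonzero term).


All three coefficients share the factor 12; dividing through by 12 gives  x y'' + (1 - x) y' + 2 y = 0.
This matches the Laguerre equation x y'' + (1 - x) y' + n y = 0 with n = 2; the polynomial solution is L_2(x).
With y = sum_k a_k x^k, matching x^k gives (k+1)k a_{k+1} + (k+1) a_{k+1} - k a_k + n a_k = 0, i.e. (k+1)^2 a_{k+1} = (k - n) a_k = (k - 2) a_k. The right side vanishes at k = 2, so the series terminates at degree 2.
Standard normalization L_n(0) = 1 gives a_0 = 1. Work upward with a_{k+1} = (k - 2) a_k / (k+1)^2:
  a_1 = (0 - 2)(1) / 1^2 = -2/1 = -2
  a_2 = (1 - 2)(-2) / 2^2 = 2/4 = 1/2
Hence L_2(x) = x^2/2 - 2 x + 1.

L_2(x); series = x^2/2 - 2 x + 1


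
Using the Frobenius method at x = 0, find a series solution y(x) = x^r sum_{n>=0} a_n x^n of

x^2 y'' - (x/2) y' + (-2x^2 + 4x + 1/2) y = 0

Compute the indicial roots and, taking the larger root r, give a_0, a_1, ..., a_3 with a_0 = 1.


Write in Frobenius form y'' + (p(x)/x) y' + (q(x)/x^2) y = 0:
  p(x) = -1/2,  q(x) = -2x^2 + 4x + 1/2.
Indicial equation: r(r-1) + (-1/2) r + (1/2) = 0 -> roots r_1 = 1, r_2 = 1/2.
Take r = r_1 = 1. Let y(x) = x^r sum_{n>=0} a_n x^n with a_0 = 1.
Substitute y = x^r sum a_n x^n and match x^{r+n}. The recurrence is
  D(n) a_n + 4 a_{n-1} - 2 a_{n-2} = 0,  where D(n) = (r+n)(r+n-1) + (-1/2)(r+n) + (1/2).
  a_n = [-4 a_{n-1} + 2 a_{n-2}] / D(n).
Since the indicial polynomial factors as (r - r_1)(r - r_2), D(n) = (r_1 + n - r_1)(r_1 + n - r_2) = n(n + 1/2).
Evaluating step by step (a_0 = 1):
  n = 1: D(1) = 1(1 + 1/2) = 3/2; numerator = -4(1) = -4; a_1 = (-4)/(3/2) = -8/3
  n = 2: D(2) = 2(2 + 1/2) = 5; numerator = -4(-8/3) + 2(1) = 38/3; a_2 = (38/3)/(5) = 38/15
  n = 3: D(3) = 3(3 + 1/2) = 21/2; numerator = -4(38/15) + 2(-8/3) = -232/15; a_3 = (-232/15)/(21/2) = -464/315

r = 1; a_0 = 1; a_1 = -8/3; a_2 = 38/15; a_3 = -464/315


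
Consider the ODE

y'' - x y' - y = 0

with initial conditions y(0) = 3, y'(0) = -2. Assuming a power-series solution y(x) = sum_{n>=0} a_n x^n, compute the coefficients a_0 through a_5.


Ansatz: y(x) = sum_{n>=0} a_n x^n, so y'(x) = sum_{n>=1} n a_n x^(n-1) and y''(x) = sum_{n>=2} n(n-1) a_n x^(n-2).
Substitute into P(x) y'' + Q(x) y' + R(x) y = 0 with P(x) = 1, Q(x) = -x, R(x) = -1, and match powers of x.
Initial conditions: a_0 = 3, a_1 = -2.
Setting the coefficient of each power of x to zero and solving order by order (substituting the coefficients already found):
  x^0: 2 a_2 - a_0 = 0  ->  2 a_2 = a_0 = 3  ->  a_2 = 3/2
  x^1: 6 a_3 - 2 a_1 = 0  ->  6 a_3 = 2 a_1 = -4  ->  a_3 = -2/3
  x^2: 12 a_4 - 3 a_2 = 0  ->  12 a_4 = 3 a_2 = 9/2  ->  a_4 = 3/8
  x^3: 20 a_5 - 4 a_3 = 0  ->  20 a_5 = 4 a_3 = -8/3  ->  a_5 = -2/15
Truncated series: y(x) = 3 - 2 x + (3/2) x^2 - (2/3) x^3 + (3/8) x^4 - (2/15) x^5 + O(x^6).

a_0 = 3; a_1 = -2; a_2 = 3/2; a_3 = -2/3; a_4 = 3/8; a_5 = -2/15


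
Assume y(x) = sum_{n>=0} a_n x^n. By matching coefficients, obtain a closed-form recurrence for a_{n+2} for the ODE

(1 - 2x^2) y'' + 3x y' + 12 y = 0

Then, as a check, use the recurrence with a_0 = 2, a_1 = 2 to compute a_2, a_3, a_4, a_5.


Substitute y = sum_n a_n x^n.
(1 - 2 x^2) y'' contributes (n+2)(n+1) a_{n+2} - 2 n(n-1) a_n at x^n.
3 x y'(x) contributes 3 n a_n at x^n.
12 y(x) contributes 12 a_n at x^n.
Matching x^n: (n+2)(n+1) a_{n+2} + (-2 n(n-1) + 3 n + 12) a_n = 0.
Thus a_{n+2} = (2 n(n-1) - 3 n - 12) / ((n+1)(n+2)) * a_n.

Check with a_0 = 2, a_1 = 2 (apply the recurrence for n = 0, 1, 2, 3): a_0 = 2, a_1 = 2, a_2 = -12, a_3 = -5, a_4 = 14, a_5 = 9/4.

a_(n+2) = (2 n(n-1) - 3 n - 12) / ((n+1)(n+2)) * a_n; check: a_0 = 2, a_1 = 2, a_2 = -12, a_3 = -5, a_4 = 14, a_5 = 9/4


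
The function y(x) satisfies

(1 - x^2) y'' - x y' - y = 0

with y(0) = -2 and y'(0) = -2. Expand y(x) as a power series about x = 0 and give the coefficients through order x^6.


Ansatz: y(x) = sum_{n>=0} a_n x^n, so y'(x) = sum_{n>=1} n a_n x^(n-1) and y''(x) = sum_{n>=2} n(n-1) a_n x^(n-2).
Substitute into P(x) y'' + Q(x) y' + R(x) y = 0 with P(x) = 1 - x^2, Q(x) = -x, R(x) = -1, and match powers of x.
Initial conditions: a_0 = -2, a_1 = -2.
Setting the coefficient of each power of x to zero and solving order by order (substituting the coefficients already found):
  x^0: 2 a_2 - a_0 = 0  ->  2 a_2 = a_0 = -2  ->  a_2 = -1
  x^1: 6 a_3 - 2 a_1 = 0  ->  6 a_3 = 2 a_1 = -4  ->  a_3 = -2/3
  x^2: 12 a_4 - 5 a_2 = 0  ->  12 a_4 = 5 a_2 = -5  ->  a_4 = -5/12
  x^3: 20 a_5 - 10 a_3 = 0  ->  20 a_5 = 10 a_3 = -20/3  ->  a_5 = -1/3
  x^4: 30 a_6 - 17 a_4 = 0  ->  30 a_6 = 17 a_4 = -85/12  ->  a_6 = -17/72
Truncated series: y(x) = -2 - 2 x - x^2 - (2/3) x^3 - (5/12) x^4 - (1/3) x^5 - (17/72) x^6 + O(x^7).

a_0 = -2; a_1 = -2; a_2 = -1; a_3 = -2/3; a_4 = -5/12; a_5 = -1/3; a_6 = -17/72


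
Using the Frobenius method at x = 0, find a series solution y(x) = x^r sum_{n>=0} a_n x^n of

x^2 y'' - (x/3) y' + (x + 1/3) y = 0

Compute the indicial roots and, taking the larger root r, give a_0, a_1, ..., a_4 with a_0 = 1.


Write in Frobenius form y'' + (p(x)/x) y' + (q(x)/x^2) y = 0:
  p(x) = -1/3,  q(x) = x + 1/3.
Indicial equation: r(r-1) + (-1/3) r + (1/3) = 0 -> roots r_1 = 1, r_2 = 1/3.
Take r = r_1 = 1. Let y(x) = x^r sum_{n>=0} a_n x^n with a_0 = 1.
Substitute y = x^r sum a_n x^n and match x^{r+n}. The recurrence is
  D(n) a_n + 1 a_{n-1} = 0,  where D(n) = (r+n)(r+n-1) + (-1/3)(r+n) + (1/3).
  a_n = -1 / D(n) * a_{n-1}.
Since the indicial polynomial factors as (r - r_1)(r - r_2), D(n) = (r_1 + n - r_1)(r_1 + n - r_2) = n(n + 2/3).
Evaluating step by step (a_0 = 1):
  n = 1: D(1) = 1(1 + 2/3) = 5/3; numerator = -1(1) = -1; a_1 = (-1)/(5/3) = -3/5
  n = 2: D(2) = 2(2 + 2/3) = 16/3; numerator = -1(-3/5) = 3/5; a_2 = (3/5)/(16/3) = 9/80
  n = 3: D(3) = 3(3 + 2/3) = 11; numerator = -1(9/80) = -9/80; a_3 = (-9/80)/(11) = -9/880
  n = 4: D(4) = 4(4 + 2/3) = 56/3; numerator = -1(-9/880) = 9/880; a_4 = (9/880)/(56/3) = 27/49280

r = 1; a_0 = 1; a_1 = -3/5; a_2 = 9/80; a_3 = -9/880; a_4 = 27/49280


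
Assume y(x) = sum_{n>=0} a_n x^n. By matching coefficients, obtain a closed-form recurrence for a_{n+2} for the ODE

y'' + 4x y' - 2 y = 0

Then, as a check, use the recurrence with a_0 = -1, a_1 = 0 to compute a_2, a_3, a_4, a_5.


Substitute y = sum_n a_n x^n.
y''(x) has coefficient (n+2)(n+1) a_{n+2} at x^n;
4 x y'(x) has coefficient 4 n a_n at x^n (shift);
-2 y(x) has coefficient -2 a_n at x^n.
Matching x^n: (n+2)(n+1) a_{n+2} + (4n - 2) a_n = 0.
Thus a_{n+2} = (-4n + 2) / ((n+1)(n+2)) * a_n.

Check with a_0 = -1, a_1 = 0 (apply the recurrence for n = 0, 1, 2, 3): a_0 = -1, a_1 = 0, a_2 = -1, a_3 = 0, a_4 = 1/2, a_5 = 0.

a_(n+2) = (-4n + 2) / ((n+1)(n+2)) * a_n; check: a_0 = -1, a_1 = 0, a_2 = -1, a_3 = 0, a_4 = 1/2, a_5 = 0


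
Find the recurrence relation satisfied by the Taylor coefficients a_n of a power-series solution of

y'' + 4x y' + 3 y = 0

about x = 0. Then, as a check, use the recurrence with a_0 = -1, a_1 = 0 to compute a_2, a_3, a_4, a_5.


Substitute y = sum_n a_n x^n.
y''(x) has coefficient (n+2)(n+1) a_{n+2} at x^n;
4 x y'(x) has coefficient 4 n a_n at x^n (shift);
3 y(x) has coefficient 3 a_n at x^n.
Matching x^n: (n+2)(n+1) a_{n+2} + (4n + 3) a_n = 0.
Thus a_{n+2} = (-4n - 3) / ((n+1)(n+2)) * a_n.

Check with a_0 = -1, a_1 = 0 (apply the recurrence for n = 0, 1, 2, 3): a_0 = -1, a_1 = 0, a_2 = 3/2, a_3 = 0, a_4 = -11/8, a_5 = 0.

a_(n+2) = (-4n - 3) / ((n+1)(n+2)) * a_n; check: a_0 = -1, a_1 = 0, a_2 = 3/2, a_3 = 0, a_4 = -11/8, a_5 = 0


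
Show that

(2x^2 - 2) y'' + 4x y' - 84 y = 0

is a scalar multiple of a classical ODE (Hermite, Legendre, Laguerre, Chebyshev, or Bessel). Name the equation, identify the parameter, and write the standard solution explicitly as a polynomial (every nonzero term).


All three coefficients share the factor -2; dividing through by -2 gives  (1 - x^2) y'' - 2x y' + 42 y = 0.
This matches the Legendre equation (1 - x^2) y'' - 2x y' + n(n+1) y = 0 (note the -2x y' term) with n(n+1) = 42, so n = 6; the polynomial solution is P_6(x).
With y = sum_k a_k x^k, matching x^k gives (k+2)(k+1) a_{k+2} = [k(k+1) - n(n+1)] a_k = (k - 6)(k + 7) a_k. The right side vanishes at k = 6, so the series with the parity of 6 terminates at degree 6.
Standard normalization (P_n(1) = 1): leading coefficient (2n)!/(2^n (n!)^2) = 479001600/(64*518400) = 231/16, so a_6 = 231/16. Work downward with a_k = (k+1)(k+2) a_{k+2} / ((k - 6)(k + 7)):
  a_4 = (5)(6)(231/16) / ((4 - 6)(4 + 7)) = (3465/8)/(-22) = -315/16
  a_2 = (3)(4)(-315/16) / ((2 - 6)(2 + 7)) = (-945/4)/(-36) = 105/16
  a_0 = (1)(2)(105/16) / ((0 - 6)(0 + 7)) = (105/8)/(-42) = -5/16
Hence P_6(x) = 231 x^6/16 - 315 x^4/16 + 105 x^2/16 - 5/16.

P_6(x); series = 231 x^6/16 - 315 x^4/16 + 105 x^2/16 - 5/16


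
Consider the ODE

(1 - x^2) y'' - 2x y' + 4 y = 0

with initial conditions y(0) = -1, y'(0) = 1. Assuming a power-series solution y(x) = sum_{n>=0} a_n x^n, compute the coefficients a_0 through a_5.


Ansatz: y(x) = sum_{n>=0} a_n x^n, so y'(x) = sum_{n>=1} n a_n x^(n-1) and y''(x) = sum_{n>=2} n(n-1) a_n x^(n-2).
Substitute into P(x) y'' + Q(x) y' + R(x) y = 0 with P(x) = 1 - x^2, Q(x) = -2x, R(x) = 4, and match powers of x.
Initial conditions: a_0 = -1, a_1 = 1.
Setting the coefficient of each power of x to zero and solving order by order (substituting the coefficients already found):
  x^0: 2 a_2 + 4 a_0 = 0  ->  2 a_2 = -4 a_0 = 4  ->  a_2 = 2
  x^1: 6 a_3 + 2 a_1 = 0  ->  6 a_3 = -2 a_1 = -2  ->  a_3 = -1/3
  x^2: 12 a_4 - 2 a_2 = 0  ->  12 a_4 = 2 a_2 = 4  ->  a_4 = 1/3
  x^3: 20 a_5 - 8 a_3 = 0  ->  20 a_5 = 8 a_3 = -8/3  ->  a_5 = -2/15
Truncated series: y(x) = -1 + x + 2 x^2 - (1/3) x^3 + (1/3) x^4 - (2/15) x^5 + O(x^6).

a_0 = -1; a_1 = 1; a_2 = 2; a_3 = -1/3; a_4 = 1/3; a_5 = -2/15


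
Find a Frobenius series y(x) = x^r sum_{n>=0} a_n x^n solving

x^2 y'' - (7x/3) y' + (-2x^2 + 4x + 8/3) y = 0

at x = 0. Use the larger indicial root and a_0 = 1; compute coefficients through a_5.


Write in Frobenius form y'' + (p(x)/x) y' + (q(x)/x^2) y = 0:
  p(x) = -7/3,  q(x) = -2x^2 + 4x + 8/3.
Indicial equation: r(r-1) + (-7/3) r + (8/3) = 0 -> roots r_1 = 2, r_2 = 4/3.
Take r = r_1 = 2. Let y(x) = x^r sum_{n>=0} a_n x^n with a_0 = 1.
Substitute y = x^r sum a_n x^n and match x^{r+n}. The recurrence is
  D(n) a_n + 4 a_{n-1} - 2 a_{n-2} = 0,  where D(n) = (r+n)(r+n-1) + (-7/3)(r+n) + (8/3).
  a_n = [-4 a_{n-1} + 2 a_{n-2}] / D(n).
Since the indicial polynomial factors as (r - r_1)(r - r_2), D(n) = (r_1 + n - r_1)(r_1 + n - r_2) = n(n + 2/3).
Evaluating step by step (a_0 = 1):
  n = 1: D(1) = 1(1 + 2/3) = 5/3; numerator = -4(1) = -4; a_1 = (-4)/(5/3) = -12/5
  n = 2: D(2) = 2(2 + 2/3) = 16/3; numerator = -4(-12/5) + 2(1) = 58/5; a_2 = (58/5)/(16/3) = 87/40
  n = 3: D(3) = 3(3 + 2/3) = 11; numerator = -4(87/40) + 2(-12/5) = -27/2; a_3 = (-27/2)/(11) = -27/22
  n = 4: D(4) = 4(4 + 2/3) = 56/3; numerator = -4(-27/22) + 2(87/40) = 2037/220; a_4 = (2037/220)/(56/3) = 873/1760
  n = 5: D(5) = 5(5 + 2/3) = 85/3; numerator = -4(873/1760) + 2(-27/22) = -1953/440; a_5 = (-1953/440)/(85/3) = -5859/37400

r = 2; a_0 = 1; a_1 = -12/5; a_2 = 87/40; a_3 = -27/22; a_4 = 873/1760; a_5 = -5859/37400
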